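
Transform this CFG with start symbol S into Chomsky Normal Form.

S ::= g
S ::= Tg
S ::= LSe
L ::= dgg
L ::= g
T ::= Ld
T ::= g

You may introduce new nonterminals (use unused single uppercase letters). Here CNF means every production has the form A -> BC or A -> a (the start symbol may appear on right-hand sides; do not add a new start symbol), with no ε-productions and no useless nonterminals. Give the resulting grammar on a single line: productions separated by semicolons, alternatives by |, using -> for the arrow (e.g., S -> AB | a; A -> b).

No ε-productions.
No unit productions to eliminate.
TERM: introduce A -> d, C -> e, B -> g and substitute in every rule of length ≥2.
BIN: L -> ABB becomes L -> AD, D -> BB; S -> LSC becomes S -> LE, E -> SC.

S -> g | LE | TB; A -> d; B -> g; C -> e; D -> BB; E -> SC; L -> g | AD; T -> g | LA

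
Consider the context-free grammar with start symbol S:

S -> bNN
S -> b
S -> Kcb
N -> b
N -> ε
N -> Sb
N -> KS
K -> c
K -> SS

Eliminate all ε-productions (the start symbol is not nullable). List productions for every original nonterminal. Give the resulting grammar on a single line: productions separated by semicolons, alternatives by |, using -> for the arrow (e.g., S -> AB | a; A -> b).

S -> b | bN | Kcb | bNN; K -> c | SS; N -> b | KS | Sb

Nullable set: {N}.
S -> bNN: N, N nullable, giving b | bN | bNN.
Drop N -> ε.
Unchanged (no nullable symbols): S -> Kcb; S -> b; K -> SS; K -> c; N -> KS; N -> Sb; N -> b.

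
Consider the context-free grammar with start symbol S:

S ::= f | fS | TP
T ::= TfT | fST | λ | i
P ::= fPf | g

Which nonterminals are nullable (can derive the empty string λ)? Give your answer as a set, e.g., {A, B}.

Directly nullable (have an ε-rule): {T}.
Not nullable: P, S — each has a terminal in every rule's right-hand side or depends on a non-nullable symbol.

{T}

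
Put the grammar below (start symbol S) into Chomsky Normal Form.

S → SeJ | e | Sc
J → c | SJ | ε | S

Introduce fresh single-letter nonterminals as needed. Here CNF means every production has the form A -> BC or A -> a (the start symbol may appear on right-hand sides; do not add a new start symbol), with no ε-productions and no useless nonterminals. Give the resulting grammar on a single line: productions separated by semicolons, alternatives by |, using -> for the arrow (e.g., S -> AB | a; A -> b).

S -> e | SA | SB | SD; A -> c; B -> e; C -> BJ; D -> BJ; J -> c | e | SA | SB | SC | SJ

Nullable: {J}; after ε-elimination: S -> e | Sc | Se | SeJ; J -> S | c | SJ.
After unit-elimination: S -> e | Sc | Se | SeJ; J -> c | e | SJ | Sc | Se | SeJ.
TERM: introduce A -> c, B -> e and substitute in every rule of length ≥2.
BIN: J -> SBJ becomes J -> SC, C -> BJ; S -> SBJ becomes S -> SD, D -> BJ.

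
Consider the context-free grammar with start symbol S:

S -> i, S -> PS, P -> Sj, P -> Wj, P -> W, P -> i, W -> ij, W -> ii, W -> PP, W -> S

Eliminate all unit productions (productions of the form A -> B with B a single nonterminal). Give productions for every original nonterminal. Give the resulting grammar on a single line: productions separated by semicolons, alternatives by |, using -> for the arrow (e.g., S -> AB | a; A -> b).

S -> i | PS; P -> i | PP | PS | Sj | Wj | ii | ij; W -> i | PP | PS | ii | ij

Unit productions: P->W, W->S.
Unit pairs (A ⇒* B via units): (P,S), (P,W), (W,S).
S: inherits non-unit rules of {S} → PS | i.
P: inherits non-unit rules of {P, S, W} → PP | PS | Sj | Wj | i | ii | ij.
W: inherits non-unit rules of {S, W} → PP | PS | i | ii | ij.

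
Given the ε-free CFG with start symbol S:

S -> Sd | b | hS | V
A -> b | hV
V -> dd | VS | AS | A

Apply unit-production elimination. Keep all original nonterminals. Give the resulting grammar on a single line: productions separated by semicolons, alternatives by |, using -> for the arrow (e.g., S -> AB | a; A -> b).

Unit productions: S->V, V->A.
Unit pairs (A ⇒* B via units): (S,A), (S,V), (V,A).
S: inherits non-unit rules of {A, S, V} → AS | Sd | VS | b | dd | hS | hV.
A: inherits non-unit rules of {A} → b | hV.
V: inherits non-unit rules of {A, V} → AS | VS | b | dd | hV.

S -> b | AS | Sd | VS | dd | hS | hV; A -> b | hV; V -> b | AS | VS | dd | hV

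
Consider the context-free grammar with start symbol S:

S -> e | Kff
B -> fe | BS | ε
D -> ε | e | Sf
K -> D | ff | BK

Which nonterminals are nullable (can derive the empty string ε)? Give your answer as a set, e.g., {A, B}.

{B, D, K}

Directly nullable (have an ε-rule): {B, D}.
K is nullable via K -> D (every symbol on the right is already known nullable).
Not nullable: S — each has a terminal in every rule's right-hand side or depends on a non-nullable symbol.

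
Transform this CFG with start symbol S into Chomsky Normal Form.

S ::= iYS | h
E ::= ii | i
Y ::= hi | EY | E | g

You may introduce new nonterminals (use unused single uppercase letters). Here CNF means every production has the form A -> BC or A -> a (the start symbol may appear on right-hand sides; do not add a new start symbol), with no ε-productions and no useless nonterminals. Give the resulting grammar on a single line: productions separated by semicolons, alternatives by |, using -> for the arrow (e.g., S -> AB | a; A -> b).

S -> h | AC; A -> i; B -> h; C -> YS; E -> i | AA; Y -> g | i | AA | BA | EY

No ε-productions.
After unit-elimination: S -> h | iYS; E -> i | ii; Y -> g | i | EY | hi | ii.
TERM: introduce B -> h, A -> i and substitute in every rule of length ≥2.
BIN: S -> AYS becomes S -> AC, C -> YS.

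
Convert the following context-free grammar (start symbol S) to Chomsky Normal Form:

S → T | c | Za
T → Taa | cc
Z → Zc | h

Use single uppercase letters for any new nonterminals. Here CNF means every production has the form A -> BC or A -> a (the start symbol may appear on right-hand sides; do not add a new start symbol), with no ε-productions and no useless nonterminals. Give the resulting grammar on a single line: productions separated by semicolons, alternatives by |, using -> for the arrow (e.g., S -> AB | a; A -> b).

No ε-productions.
After unit-elimination: S -> c | Za | cc | Taa; T -> cc | Taa; Z -> h | Zc.
TERM: introduce A -> a, B -> c and substitute in every rule of length ≥2.
BIN: S -> TAA becomes S -> TC, C -> AA; T -> TAA becomes T -> TD, D -> AA.

S -> c | BB | TC | ZA; A -> a; B -> c; C -> AA; D -> AA; T -> BB | TD; Z -> h | ZB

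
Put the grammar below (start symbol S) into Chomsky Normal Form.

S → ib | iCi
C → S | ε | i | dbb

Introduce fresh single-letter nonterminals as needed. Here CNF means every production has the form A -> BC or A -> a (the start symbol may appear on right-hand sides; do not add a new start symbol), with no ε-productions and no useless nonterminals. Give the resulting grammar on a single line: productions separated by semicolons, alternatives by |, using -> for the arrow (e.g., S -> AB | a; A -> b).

S -> DB | DD | DG; A -> d; B -> b; C -> i | AE | DB | DD | DF; D -> i; E -> BB; F -> CD; G -> CD

Nullable: {C}; after ε-elimination: S -> ib | ii | iCi; C -> S | i | dbb.
After unit-elimination: S -> ib | ii | iCi; C -> i | ib | ii | dbb | iCi.
TERM: introduce B -> b, A -> d, D -> i and substitute in every rule of length ≥2.
BIN: C -> ABB becomes C -> AE, E -> BB; C -> DCD becomes C -> DF, F -> CD; S -> DCD becomes S -> DG, G -> CD.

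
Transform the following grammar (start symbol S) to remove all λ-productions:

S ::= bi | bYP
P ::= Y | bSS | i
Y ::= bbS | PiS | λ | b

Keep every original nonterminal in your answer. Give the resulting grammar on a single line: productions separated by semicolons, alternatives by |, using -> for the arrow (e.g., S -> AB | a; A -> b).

Nullable set: {P, Y}.
S -> bYP: Y, P nullable, giving b | bP | bY | bYP.
P -> Y: Y nullable, giving Y.
Drop Y -> λ.
Y -> PiS: P nullable, giving PiS | iS.
Unchanged (no nullable symbols): S -> bi; P -> bSS; P -> i; Y -> b; Y -> bbS.

S -> b | bP | bY | bi | bYP; P -> Y | i | bSS; Y -> b | iS | PiS | bbS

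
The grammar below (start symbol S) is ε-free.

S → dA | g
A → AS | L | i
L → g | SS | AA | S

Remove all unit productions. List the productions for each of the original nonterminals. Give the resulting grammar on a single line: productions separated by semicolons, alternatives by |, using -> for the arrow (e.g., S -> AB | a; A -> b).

S -> g | dA; A -> g | i | AA | AS | SS | dA; L -> g | AA | SS | dA

Unit productions: A->L, L->S.
Unit pairs (A ⇒* B via units): (A,L), (A,S), (L,S).
S: inherits non-unit rules of {S} → dA | g.
A: inherits non-unit rules of {A, L, S} → AA | AS | SS | dA | g | i.
L: inherits non-unit rules of {L, S} → AA | SS | dA | g.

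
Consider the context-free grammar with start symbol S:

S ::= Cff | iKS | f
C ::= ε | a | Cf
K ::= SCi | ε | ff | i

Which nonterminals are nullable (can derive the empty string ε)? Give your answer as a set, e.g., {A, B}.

Directly nullable (have an ε-rule): {C, K}.
Not nullable: S — each has a terminal in every rule's right-hand side or depends on a non-nullable symbol.

{C, K}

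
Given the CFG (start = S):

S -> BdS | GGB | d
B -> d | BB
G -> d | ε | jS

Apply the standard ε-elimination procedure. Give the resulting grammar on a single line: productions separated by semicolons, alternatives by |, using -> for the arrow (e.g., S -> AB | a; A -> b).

S -> B | d | GB | BdS | GGB; B -> d | BB; G -> d | jS

Nullable set: {G}.
S -> GGB: G, G nullable, giving B | GB | GGB.
Drop G -> ε.
Unchanged (no nullable symbols): S -> BdS; S -> d; B -> BB; B -> d; G -> d; G -> jS.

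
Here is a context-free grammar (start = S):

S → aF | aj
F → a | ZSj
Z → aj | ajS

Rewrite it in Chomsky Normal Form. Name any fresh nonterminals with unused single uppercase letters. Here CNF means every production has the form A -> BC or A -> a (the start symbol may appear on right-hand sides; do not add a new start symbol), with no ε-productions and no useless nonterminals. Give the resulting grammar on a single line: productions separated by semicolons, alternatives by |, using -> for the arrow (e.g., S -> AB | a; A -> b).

S -> BA | BF; A -> j; B -> a; C -> SA; D -> AS; F -> a | ZC; Z -> BA | BD

No ε-productions.
No unit productions to eliminate.
TERM: introduce B -> a, A -> j and substitute in every rule of length ≥2.
BIN: F -> ZSA becomes F -> ZC, C -> SA; Z -> BAS becomes Z -> BD, D -> AS.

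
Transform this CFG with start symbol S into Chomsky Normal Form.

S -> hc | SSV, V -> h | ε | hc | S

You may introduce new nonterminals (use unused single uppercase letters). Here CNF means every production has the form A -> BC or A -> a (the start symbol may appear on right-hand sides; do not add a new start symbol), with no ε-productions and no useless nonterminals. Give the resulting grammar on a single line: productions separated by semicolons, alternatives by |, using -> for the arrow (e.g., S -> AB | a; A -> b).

S -> AB | SC | SS; A -> h; B -> c; C -> SV; D -> SV; V -> h | AB | SD | SS

Nullable: {V}; after ε-elimination: S -> SS | hc | SSV; V -> S | h | hc.
After unit-elimination: S -> SS | hc | SSV; V -> h | SS | hc | SSV.
TERM: introduce B -> c, A -> h and substitute in every rule of length ≥2.
BIN: S -> SSV becomes S -> SC, C -> SV; V -> SSV becomes V -> SD, D -> SV.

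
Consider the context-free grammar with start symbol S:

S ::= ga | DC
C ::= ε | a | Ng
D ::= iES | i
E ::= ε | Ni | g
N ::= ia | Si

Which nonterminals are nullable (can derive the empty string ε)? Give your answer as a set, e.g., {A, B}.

Directly nullable (have an ε-rule): {C, E}.
Not nullable: D, N, S — each has a terminal in every rule's right-hand side or depends on a non-nullable symbol.

{C, E}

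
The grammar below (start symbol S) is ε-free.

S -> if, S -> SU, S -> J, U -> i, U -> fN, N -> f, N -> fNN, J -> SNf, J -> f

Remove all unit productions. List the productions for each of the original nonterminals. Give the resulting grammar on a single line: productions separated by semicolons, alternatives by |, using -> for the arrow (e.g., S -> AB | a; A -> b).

Unit productions: S->J.
Unit pairs (A ⇒* B via units): (S,J).
S: inherits non-unit rules of {J, S} → SNf | SU | f | if.
J: inherits non-unit rules of {J} → SNf | f.
N: inherits non-unit rules of {N} → f | fNN.
U: inherits non-unit rules of {U} → fN | i.

S -> f | SU | if | SNf; J -> f | SNf; N -> f | fNN; U -> i | fN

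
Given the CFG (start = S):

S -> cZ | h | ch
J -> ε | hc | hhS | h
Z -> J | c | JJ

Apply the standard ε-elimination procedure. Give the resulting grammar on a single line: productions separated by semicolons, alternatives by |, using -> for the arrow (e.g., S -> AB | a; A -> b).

S -> c | h | cZ | ch; J -> h | hc | hhS; Z -> J | c | JJ

Nullable set: {J, Z}.
S -> cZ: Z nullable, giving c | cZ.
Drop J -> ε.
Z -> J: J nullable, giving J.
Z -> JJ: J, J nullable, giving J | JJ.
Unchanged (no nullable symbols): S -> ch; S -> h; J -> h; J -> hc; J -> hhS; Z -> c.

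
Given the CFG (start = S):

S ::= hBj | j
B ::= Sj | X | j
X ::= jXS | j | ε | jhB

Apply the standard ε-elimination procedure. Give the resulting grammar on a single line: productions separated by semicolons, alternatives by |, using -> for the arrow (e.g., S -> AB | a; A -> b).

Nullable set: {B, X}.
S -> hBj: B nullable, giving hBj | hj.
B -> X: X nullable, giving X.
Drop X -> ε.
X -> jXS: X nullable, giving jS | jXS.
X -> jhB: B nullable, giving jh | jhB.
Unchanged (no nullable symbols): S -> j; B -> Sj; B -> j; X -> j.

S -> j | hj | hBj; B -> X | j | Sj; X -> j | jS | jh | jXS | jhB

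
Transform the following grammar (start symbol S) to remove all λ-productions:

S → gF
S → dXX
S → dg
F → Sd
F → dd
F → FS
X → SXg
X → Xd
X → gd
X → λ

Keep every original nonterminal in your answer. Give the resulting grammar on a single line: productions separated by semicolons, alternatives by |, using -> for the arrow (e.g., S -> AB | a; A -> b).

Nullable set: {X}.
S -> dXX: X, X nullable, giving d | dX | dXX.
Drop X -> λ.
X -> SXg: X nullable, giving SXg | Sg.
X -> Xd: X nullable, giving Xd | d.
Unchanged (no nullable symbols): S -> dg; S -> gF; F -> FS; F -> Sd; F -> dd; X -> gd.

S -> d | dX | dg | gF | dXX; F -> FS | Sd | dd; X -> d | Sg | Xd | gd | SXg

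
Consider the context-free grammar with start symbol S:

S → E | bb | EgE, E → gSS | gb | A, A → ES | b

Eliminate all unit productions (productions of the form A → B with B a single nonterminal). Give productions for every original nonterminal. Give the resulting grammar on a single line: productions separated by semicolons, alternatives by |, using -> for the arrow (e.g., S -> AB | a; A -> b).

Unit productions: E->A, S->E.
Unit pairs (A ⇒* B via units): (E,A), (S,A), (S,E).
S: inherits non-unit rules of {A, E, S} → ES | EgE | b | bb | gSS | gb.
A: inherits non-unit rules of {A} → ES | b.
E: inherits non-unit rules of {A, E} → ES | b | gSS | gb.

S -> b | ES | bb | gb | EgE | gSS; A -> b | ES; E -> b | ES | gb | gSS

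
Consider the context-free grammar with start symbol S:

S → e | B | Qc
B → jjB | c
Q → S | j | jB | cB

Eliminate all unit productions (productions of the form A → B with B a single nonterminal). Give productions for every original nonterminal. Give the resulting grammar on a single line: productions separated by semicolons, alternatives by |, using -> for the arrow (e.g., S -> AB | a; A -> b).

S -> c | e | Qc | jjB; B -> c | jjB; Q -> c | e | j | Qc | cB | jB | jjB

Unit productions: Q->S, S->B.
Unit pairs (A ⇒* B via units): (Q,B), (Q,S), (S,B).
S: inherits non-unit rules of {B, S} → Qc | c | e | jjB.
B: inherits non-unit rules of {B} → c | jjB.
Q: inherits non-unit rules of {B, Q, S} → Qc | c | cB | e | j | jB | jjB.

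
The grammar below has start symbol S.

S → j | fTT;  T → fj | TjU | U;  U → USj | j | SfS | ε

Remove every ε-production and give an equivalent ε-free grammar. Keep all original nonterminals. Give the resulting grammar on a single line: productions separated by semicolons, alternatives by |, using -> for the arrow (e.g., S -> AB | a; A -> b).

Nullable set: {T, U}.
S -> fTT: T, T nullable, giving f | fT | fTT.
T -> TjU: T, U nullable, giving Tj | TjU | j | jU.
T -> U: U nullable, giving U.
Drop U -> ε.
U -> USj: U nullable, giving Sj | USj.
Unchanged (no nullable symbols): S -> j; T -> fj; U -> SfS; U -> j.

S -> f | j | fT | fTT; T -> U | j | Tj | fj | jU | TjU; U -> j | Sj | SfS | USj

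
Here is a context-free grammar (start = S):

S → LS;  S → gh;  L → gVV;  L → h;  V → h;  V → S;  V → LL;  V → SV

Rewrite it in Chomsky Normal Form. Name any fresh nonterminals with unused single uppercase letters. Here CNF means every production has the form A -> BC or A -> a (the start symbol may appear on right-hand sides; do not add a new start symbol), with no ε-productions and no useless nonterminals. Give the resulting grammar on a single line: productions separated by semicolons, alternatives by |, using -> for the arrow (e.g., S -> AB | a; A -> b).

No ε-productions.
After unit-elimination: S -> LS | gh; L -> h | gVV; V -> h | LL | LS | SV | gh.
TERM: introduce A -> g, B -> h and substitute in every rule of length ≥2.
BIN: L -> AVV becomes L -> AC, C -> VV.

S -> AB | LS; A -> g; B -> h; C -> VV; L -> h | AC; V -> h | AB | LL | LS | SV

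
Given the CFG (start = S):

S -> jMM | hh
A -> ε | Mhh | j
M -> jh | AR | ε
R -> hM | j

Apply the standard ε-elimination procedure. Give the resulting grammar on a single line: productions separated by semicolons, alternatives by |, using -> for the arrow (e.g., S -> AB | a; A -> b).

S -> j | hh | jM | jMM; A -> j | hh | Mhh; M -> R | AR | jh; R -> h | j | hM

Nullable set: {A, M}.
S -> jMM: M, M nullable, giving j | jM | jMM.
Drop A -> ε.
A -> Mhh: M nullable, giving Mhh | hh.
Drop M -> ε.
M -> AR: A nullable, giving AR | R.
R -> hM: M nullable, giving h | hM.
Unchanged (no nullable symbols): S -> hh; A -> j; M -> jh; R -> j.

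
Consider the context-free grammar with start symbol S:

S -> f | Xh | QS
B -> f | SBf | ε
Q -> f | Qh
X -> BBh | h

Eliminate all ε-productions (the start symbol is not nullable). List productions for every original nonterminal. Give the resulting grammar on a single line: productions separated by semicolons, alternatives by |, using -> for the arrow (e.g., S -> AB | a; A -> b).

S -> f | QS | Xh; B -> f | Sf | SBf; Q -> f | Qh; X -> h | Bh | BBh

Nullable set: {B}.
Drop B -> ε.
B -> SBf: B nullable, giving SBf | Sf.
X -> BBh: B, B nullable, giving BBh | Bh | h.
Unchanged (no nullable symbols): S -> QS; S -> Xh; S -> f; B -> f; Q -> Qh; Q -> f; X -> h.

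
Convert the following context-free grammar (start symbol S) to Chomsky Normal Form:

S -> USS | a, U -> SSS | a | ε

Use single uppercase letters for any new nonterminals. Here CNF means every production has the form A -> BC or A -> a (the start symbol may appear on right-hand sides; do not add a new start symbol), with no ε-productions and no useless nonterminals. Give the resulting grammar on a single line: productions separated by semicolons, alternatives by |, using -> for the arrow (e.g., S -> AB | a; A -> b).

S -> a | SS | UA; A -> SS; B -> SS; U -> a | SB

Nullable: {U}; after ε-elimination: S -> a | SS | USS; U -> a | SSS.
No unit productions to eliminate.
BIN: S -> USS becomes S -> UA, A -> SS; U -> SSS becomes U -> SB, B -> SS.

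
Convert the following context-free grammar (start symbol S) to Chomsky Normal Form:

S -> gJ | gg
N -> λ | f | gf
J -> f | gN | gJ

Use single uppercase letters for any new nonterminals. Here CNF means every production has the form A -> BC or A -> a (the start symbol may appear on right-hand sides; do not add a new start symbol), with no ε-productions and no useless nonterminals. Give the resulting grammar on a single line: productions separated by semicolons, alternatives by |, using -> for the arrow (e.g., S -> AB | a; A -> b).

S -> AA | AJ; A -> g; B -> f; J -> f | g | AJ | AN; N -> f | AB

Nullable: {N}; after ε-elimination: S -> gJ | gg; J -> f | g | gJ | gN; N -> f | gf.
No unit productions to eliminate.
TERM: introduce B -> f, A -> g and substitute in every rule of length ≥2.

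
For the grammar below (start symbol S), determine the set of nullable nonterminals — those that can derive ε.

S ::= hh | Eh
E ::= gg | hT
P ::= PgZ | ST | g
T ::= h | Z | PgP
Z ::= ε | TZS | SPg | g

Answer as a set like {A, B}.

{T, Z}

Directly nullable (have an ε-rule): {Z}.
T is nullable via T -> Z (every symbol on the right is already known nullable).
Not nullable: E, P, S — each has a terminal in every rule's right-hand side or depends on a non-nullable symbol.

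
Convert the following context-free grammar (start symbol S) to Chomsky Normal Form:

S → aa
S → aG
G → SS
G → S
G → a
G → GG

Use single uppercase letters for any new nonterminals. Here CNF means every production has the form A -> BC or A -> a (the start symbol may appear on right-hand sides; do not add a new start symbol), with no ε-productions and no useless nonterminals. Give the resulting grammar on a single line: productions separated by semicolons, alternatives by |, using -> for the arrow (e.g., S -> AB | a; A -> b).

No ε-productions.
After unit-elimination: S -> aG | aa; G -> a | GG | SS | aG | aa.
TERM: introduce A -> a and substitute in every rule of length ≥2.

S -> AA | AG; A -> a; G -> a | AA | AG | GG | SS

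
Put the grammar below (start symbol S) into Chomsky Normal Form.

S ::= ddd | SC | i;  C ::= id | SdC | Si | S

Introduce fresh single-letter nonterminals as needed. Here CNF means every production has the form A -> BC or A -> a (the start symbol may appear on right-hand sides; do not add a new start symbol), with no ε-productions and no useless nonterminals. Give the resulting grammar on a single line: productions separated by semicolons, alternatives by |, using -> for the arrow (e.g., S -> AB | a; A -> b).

No ε-productions.
After unit-elimination: S -> i | SC | ddd; C -> i | SC | Si | id | SdC | ddd.
TERM: introduce A -> d, B -> i and substitute in every rule of length ≥2.
BIN: C -> AAA becomes C -> AD, D -> AA; C -> SAC becomes C -> SE, E -> AC; S -> AAA becomes S -> AF, F -> AA.

S -> i | AF | SC; A -> d; B -> i; C -> i | AD | BA | SB | SC | SE; D -> AA; E -> AC; F -> AA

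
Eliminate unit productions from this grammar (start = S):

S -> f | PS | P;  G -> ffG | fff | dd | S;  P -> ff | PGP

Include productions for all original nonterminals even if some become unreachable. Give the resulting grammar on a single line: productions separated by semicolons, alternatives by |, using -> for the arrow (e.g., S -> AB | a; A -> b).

S -> f | PS | ff | PGP; G -> f | PS | dd | ff | PGP | ffG | fff; P -> ff | PGP

Unit productions: G->S, S->P.
Unit pairs (A ⇒* B via units): (G,P), (G,S), (S,P).
S: inherits non-unit rules of {P, S} → PGP | PS | f | ff.
G: inherits non-unit rules of {G, P, S} → PGP | PS | dd | f | ff | ffG | fff.
P: inherits non-unit rules of {P} → PGP | ff.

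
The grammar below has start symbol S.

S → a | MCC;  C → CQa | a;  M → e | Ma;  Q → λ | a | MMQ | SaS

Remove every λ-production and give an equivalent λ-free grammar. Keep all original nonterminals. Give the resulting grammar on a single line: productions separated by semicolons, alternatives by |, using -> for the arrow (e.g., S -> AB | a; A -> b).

Nullable set: {Q}.
C -> CQa: Q nullable, giving CQa | Ca.
Drop Q -> λ.
Q -> MMQ: Q nullable, giving MM | MMQ.
Unchanged (no nullable symbols): S -> MCC; S -> a; C -> a; M -> Ma; M -> e; Q -> SaS; Q -> a.

S -> a | MCC; C -> a | Ca | CQa; M -> e | Ma; Q -> a | MM | MMQ | SaS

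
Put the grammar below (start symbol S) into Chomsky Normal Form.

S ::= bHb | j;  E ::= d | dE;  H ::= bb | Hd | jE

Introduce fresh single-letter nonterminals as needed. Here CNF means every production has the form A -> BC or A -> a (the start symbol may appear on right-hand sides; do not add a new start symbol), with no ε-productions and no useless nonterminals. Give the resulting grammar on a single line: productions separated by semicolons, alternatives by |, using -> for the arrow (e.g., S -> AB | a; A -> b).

No ε-productions.
No unit productions to eliminate.
TERM: introduce B -> b, A -> d, C -> j and substitute in every rule of length ≥2.
BIN: S -> BHB becomes S -> BD, D -> HB.

S -> j | BD; A -> d; B -> b; C -> j; D -> HB; E -> d | AE; H -> BB | CE | HA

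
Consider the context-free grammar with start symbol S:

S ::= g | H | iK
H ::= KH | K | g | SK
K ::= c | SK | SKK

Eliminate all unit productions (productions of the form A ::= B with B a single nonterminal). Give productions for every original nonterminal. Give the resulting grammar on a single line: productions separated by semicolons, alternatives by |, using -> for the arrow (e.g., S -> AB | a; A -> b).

Unit productions: H->K, S->H.
Unit pairs (A ⇒* B via units): (H,K), (S,H), (S,K).
S: inherits non-unit rules of {H, K, S} → KH | SK | SKK | c | g | iK.
H: inherits non-unit rules of {H, K} → KH | SK | SKK | c | g.
K: inherits non-unit rules of {K} → SK | SKK | c.

S -> c | g | KH | SK | iK | SKK; H -> c | g | KH | SK | SKK; K -> c | SK | SKK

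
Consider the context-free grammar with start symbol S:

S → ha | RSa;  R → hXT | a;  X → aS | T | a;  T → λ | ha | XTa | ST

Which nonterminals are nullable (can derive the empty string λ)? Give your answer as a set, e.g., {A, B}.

Directly nullable (have an ε-rule): {T}.
X is nullable via X -> T (every symbol on the right is already known nullable).
Not nullable: R, S — each has a terminal in every rule's right-hand side or depends on a non-nullable symbol.

{T, X}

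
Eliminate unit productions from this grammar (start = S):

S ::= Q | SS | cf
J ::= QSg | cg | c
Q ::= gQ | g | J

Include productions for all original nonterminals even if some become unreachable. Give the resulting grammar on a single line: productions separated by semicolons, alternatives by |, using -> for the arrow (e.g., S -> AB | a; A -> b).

S -> c | g | SS | cf | cg | gQ | QSg; J -> c | cg | QSg; Q -> c | g | cg | gQ | QSg

Unit productions: Q->J, S->Q.
Unit pairs (A ⇒* B via units): (Q,J), (S,J), (S,Q).
S: inherits non-unit rules of {J, Q, S} → QSg | SS | c | cf | cg | g | gQ.
J: inherits non-unit rules of {J} → QSg | c | cg.
Q: inherits non-unit rules of {J, Q} → QSg | c | cg | g | gQ.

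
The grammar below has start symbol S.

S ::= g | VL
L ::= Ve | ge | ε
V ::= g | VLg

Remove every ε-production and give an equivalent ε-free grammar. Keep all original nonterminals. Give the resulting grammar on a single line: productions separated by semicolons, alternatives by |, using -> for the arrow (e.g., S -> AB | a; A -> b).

Nullable set: {L}.
S -> VL: L nullable, giving V | VL.
Drop L -> ε.
V -> VLg: L nullable, giving VLg | Vg.
Unchanged (no nullable symbols): S -> g; L -> Ve; L -> ge; V -> g.

S -> V | g | VL; L -> Ve | ge; V -> g | Vg | VLg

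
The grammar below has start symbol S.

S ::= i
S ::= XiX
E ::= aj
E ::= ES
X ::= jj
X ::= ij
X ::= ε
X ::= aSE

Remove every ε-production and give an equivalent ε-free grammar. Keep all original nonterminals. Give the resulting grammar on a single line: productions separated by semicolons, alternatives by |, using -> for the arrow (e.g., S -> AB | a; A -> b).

Nullable set: {X}.
S -> XiX: X, X nullable, giving Xi | XiX | i | iX.
Drop X -> ε.
Unchanged (no nullable symbols): S -> i; E -> ES; E -> aj; X -> aSE; X -> ij; X -> jj.

S -> i | Xi | iX | XiX; E -> ES | aj; X -> ij | jj | aSE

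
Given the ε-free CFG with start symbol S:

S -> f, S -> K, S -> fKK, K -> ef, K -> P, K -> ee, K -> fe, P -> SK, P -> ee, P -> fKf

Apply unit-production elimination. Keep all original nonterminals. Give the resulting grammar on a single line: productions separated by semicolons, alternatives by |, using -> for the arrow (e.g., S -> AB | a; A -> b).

S -> f | SK | ee | ef | fe | fKK | fKf; K -> SK | ee | ef | fe | fKf; P -> SK | ee | fKf

Unit productions: K->P, S->K.
Unit pairs (A ⇒* B via units): (K,P), (S,K), (S,P).
S: inherits non-unit rules of {K, P, S} → SK | ee | ef | f | fKK | fKf | fe.
K: inherits non-unit rules of {K, P} → SK | ee | ef | fKf | fe.
P: inherits non-unit rules of {P} → SK | ee | fKf.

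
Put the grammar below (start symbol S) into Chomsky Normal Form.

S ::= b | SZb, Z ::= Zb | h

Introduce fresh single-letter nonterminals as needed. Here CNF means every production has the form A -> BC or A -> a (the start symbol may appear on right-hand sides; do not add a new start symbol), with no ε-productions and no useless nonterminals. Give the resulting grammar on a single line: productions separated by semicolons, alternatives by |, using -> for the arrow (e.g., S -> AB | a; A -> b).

No ε-productions.
No unit productions to eliminate.
TERM: introduce A -> b and substitute in every rule of length ≥2.
BIN: S -> SZA becomes S -> SB, B -> ZA.

S -> b | SB; A -> b; B -> ZA; Z -> h | ZA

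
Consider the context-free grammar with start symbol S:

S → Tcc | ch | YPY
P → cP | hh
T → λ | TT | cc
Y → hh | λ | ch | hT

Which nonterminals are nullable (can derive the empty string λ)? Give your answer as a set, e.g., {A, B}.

Directly nullable (have an ε-rule): {T, Y}.
Not nullable: P, S — each has a terminal in every rule's right-hand side or depends on a non-nullable symbol.

{T, Y}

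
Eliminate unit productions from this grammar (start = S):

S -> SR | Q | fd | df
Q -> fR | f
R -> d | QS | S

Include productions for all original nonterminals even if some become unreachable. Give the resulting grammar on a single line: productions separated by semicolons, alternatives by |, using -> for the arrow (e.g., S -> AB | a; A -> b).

S -> f | SR | df | fR | fd; Q -> f | fR; R -> d | f | QS | SR | df | fR | fd

Unit productions: R->S, S->Q.
Unit pairs (A ⇒* B via units): (R,Q), (R,S), (S,Q).
S: inherits non-unit rules of {Q, S} → SR | df | f | fR | fd.
Q: inherits non-unit rules of {Q} → f | fR.
R: inherits non-unit rules of {Q, R, S} → QS | SR | d | df | f | fR | fd.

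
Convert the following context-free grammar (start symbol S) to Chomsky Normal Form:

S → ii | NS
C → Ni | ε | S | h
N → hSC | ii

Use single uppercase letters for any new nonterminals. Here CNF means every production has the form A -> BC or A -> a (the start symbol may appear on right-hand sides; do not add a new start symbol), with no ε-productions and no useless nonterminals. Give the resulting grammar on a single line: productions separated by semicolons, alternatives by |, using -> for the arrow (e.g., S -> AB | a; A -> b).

Nullable: {C}; after ε-elimination: S -> NS | ii; C -> S | h | Ni; N -> hS | ii | hSC.
After unit-elimination: S -> NS | ii; C -> h | NS | Ni | ii; N -> hS | ii | hSC.
TERM: introduce B -> h, A -> i and substitute in every rule of length ≥2.
BIN: N -> BSC becomes N -> BD, D -> SC.

S -> AA | NS; A -> i; B -> h; C -> h | AA | NA | NS; D -> SC; N -> AA | BD | BS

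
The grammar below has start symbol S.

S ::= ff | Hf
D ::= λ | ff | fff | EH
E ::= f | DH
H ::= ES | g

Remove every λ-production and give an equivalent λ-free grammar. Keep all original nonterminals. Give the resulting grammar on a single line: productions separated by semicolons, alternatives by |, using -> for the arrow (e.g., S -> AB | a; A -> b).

Nullable set: {D}.
Drop D -> λ.
E -> DH: D nullable, giving DH | H.
Unchanged (no nullable symbols): S -> Hf; S -> ff; D -> EH; D -> ff; D -> fff; E -> f; H -> ES; H -> g.

S -> Hf | ff; D -> EH | ff | fff; E -> H | f | DH; H -> g | ES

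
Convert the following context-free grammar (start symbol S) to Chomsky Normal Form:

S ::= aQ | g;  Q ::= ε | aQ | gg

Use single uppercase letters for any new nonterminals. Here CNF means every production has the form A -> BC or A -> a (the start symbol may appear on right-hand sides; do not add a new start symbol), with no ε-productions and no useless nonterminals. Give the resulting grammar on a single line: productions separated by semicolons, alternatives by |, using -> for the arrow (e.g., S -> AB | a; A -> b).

Nullable: {Q}; after ε-elimination: S -> a | g | aQ; Q -> a | aQ | gg.
No unit productions to eliminate.
TERM: introduce A -> a, B -> g and substitute in every rule of length ≥2.

S -> a | g | AQ; A -> a; B -> g; Q -> a | AQ | BB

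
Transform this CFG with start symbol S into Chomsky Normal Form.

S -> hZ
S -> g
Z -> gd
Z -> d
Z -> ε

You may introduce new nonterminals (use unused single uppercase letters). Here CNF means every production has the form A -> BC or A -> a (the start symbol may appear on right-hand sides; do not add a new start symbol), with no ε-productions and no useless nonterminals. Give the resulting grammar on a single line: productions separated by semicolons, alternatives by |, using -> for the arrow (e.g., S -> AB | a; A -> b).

S -> g | h | AZ; A -> h; B -> g; C -> d; Z -> d | BC

Nullable: {Z}; after ε-elimination: S -> g | h | hZ; Z -> d | gd.
No unit productions to eliminate.
TERM: introduce C -> d, B -> g, A -> h and substitute in every rule of length ≥2.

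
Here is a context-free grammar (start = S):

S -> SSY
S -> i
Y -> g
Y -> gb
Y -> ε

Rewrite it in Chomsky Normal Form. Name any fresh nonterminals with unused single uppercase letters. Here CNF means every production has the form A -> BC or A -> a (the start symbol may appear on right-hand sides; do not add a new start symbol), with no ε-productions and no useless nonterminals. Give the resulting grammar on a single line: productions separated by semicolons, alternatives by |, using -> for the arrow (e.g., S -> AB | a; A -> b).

Nullable: {Y}; after ε-elimination: S -> i | SS | SSY; Y -> g | gb.
No unit productions to eliminate.
TERM: introduce B -> b, A -> g and substitute in every rule of length ≥2.
BIN: S -> SSY becomes S -> SC, C -> SY.

S -> i | SC | SS; A -> g; B -> b; C -> SY; Y -> g | AB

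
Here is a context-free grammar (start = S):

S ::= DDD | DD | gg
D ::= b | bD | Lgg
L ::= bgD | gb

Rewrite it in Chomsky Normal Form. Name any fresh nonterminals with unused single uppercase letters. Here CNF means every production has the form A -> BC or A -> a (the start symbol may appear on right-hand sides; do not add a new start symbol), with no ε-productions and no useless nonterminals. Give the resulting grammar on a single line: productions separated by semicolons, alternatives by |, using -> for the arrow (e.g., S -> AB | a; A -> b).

S -> AA | DD | DF; A -> g; B -> b; C -> AA; D -> b | BD | LC; E -> AD; F -> DD; L -> AB | BE

No ε-productions.
No unit productions to eliminate.
TERM: introduce B -> b, A -> g and substitute in every rule of length ≥2.
BIN: D -> LAA becomes D -> LC, C -> AA; L -> BAD becomes L -> BE, E -> AD; S -> DDD becomes S -> DF, F -> DD.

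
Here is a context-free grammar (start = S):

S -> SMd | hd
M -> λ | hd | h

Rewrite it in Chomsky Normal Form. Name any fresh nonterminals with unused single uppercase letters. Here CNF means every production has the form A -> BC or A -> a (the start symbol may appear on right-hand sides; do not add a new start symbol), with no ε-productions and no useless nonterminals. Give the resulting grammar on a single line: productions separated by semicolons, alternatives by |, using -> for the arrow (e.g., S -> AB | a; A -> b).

S -> AB | SB | SC; A -> h; B -> d; C -> MB; M -> h | AB

Nullable: {M}; after ε-elimination: S -> Sd | hd | SMd; M -> h | hd.
No unit productions to eliminate.
TERM: introduce B -> d, A -> h and substitute in every rule of length ≥2.
BIN: S -> SMB becomes S -> SC, C -> MB.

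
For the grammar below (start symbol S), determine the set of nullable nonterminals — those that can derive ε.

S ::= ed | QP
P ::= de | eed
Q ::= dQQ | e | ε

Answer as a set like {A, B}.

Directly nullable (have an ε-rule): {Q}.
Not nullable: P, S — each has a terminal in every rule's right-hand side or depends on a non-nullable symbol.

{Q}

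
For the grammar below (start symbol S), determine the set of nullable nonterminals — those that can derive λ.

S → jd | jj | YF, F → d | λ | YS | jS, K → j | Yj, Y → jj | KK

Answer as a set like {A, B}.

{F}

Directly nullable (have an ε-rule): {F}.
Not nullable: K, S, Y — each has a terminal in every rule's right-hand side or depends on a non-nullable symbol.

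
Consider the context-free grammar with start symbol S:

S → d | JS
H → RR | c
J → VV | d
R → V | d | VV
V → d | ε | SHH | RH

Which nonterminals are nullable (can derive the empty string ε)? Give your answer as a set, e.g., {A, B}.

Directly nullable (have an ε-rule): {V}.
J is nullable via J -> VV (every symbol on the right is already known nullable).
R is nullable via R -> V (every symbol on the right is already known nullable).
H is nullable via H -> RR (every symbol on the right is already known nullable).
Not nullable: S — each has a terminal in every rule's right-hand side or depends on a non-nullable symbol.

{H, J, R, V}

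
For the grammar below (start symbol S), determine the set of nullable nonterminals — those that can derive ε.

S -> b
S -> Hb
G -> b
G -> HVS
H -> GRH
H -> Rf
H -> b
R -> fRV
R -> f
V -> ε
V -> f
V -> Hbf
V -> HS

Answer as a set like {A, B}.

Directly nullable (have an ε-rule): {V}.
Not nullable: G, H, R, S — each has a terminal in every rule's right-hand side or depends on a non-nullable symbol.

{V}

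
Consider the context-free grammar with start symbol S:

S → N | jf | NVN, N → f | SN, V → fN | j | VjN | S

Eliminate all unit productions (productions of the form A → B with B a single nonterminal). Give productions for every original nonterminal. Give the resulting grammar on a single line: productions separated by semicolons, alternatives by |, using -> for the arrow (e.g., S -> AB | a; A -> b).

Unit productions: S->N, V->S.
Unit pairs (A ⇒* B via units): (S,N), (V,N), (V,S).
S: inherits non-unit rules of {N, S} → NVN | SN | f | jf.
N: inherits non-unit rules of {N} → SN | f.
V: inherits non-unit rules of {N, S, V} → NVN | SN | VjN | f | fN | j | jf.

S -> f | SN | jf | NVN; N -> f | SN; V -> f | j | SN | fN | jf | NVN | VjN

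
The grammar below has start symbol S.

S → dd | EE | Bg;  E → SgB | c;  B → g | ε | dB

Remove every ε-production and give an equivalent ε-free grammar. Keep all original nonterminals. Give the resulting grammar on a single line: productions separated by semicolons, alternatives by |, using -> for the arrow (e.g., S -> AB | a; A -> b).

S -> g | Bg | EE | dd; B -> d | g | dB; E -> c | Sg | SgB

Nullable set: {B}.
S -> Bg: B nullable, giving Bg | g.
Drop B -> ε.
B -> dB: B nullable, giving d | dB.
E -> SgB: B nullable, giving Sg | SgB.
Unchanged (no nullable symbols): S -> EE; S -> dd; B -> g; E -> c.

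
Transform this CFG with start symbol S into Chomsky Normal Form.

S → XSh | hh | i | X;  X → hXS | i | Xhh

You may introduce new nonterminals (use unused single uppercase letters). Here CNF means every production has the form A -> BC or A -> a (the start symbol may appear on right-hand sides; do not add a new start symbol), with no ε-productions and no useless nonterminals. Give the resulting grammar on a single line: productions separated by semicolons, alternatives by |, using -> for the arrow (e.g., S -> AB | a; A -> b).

No ε-productions.
After unit-elimination: S -> i | hh | XSh | Xhh | hXS; X -> i | Xhh | hXS.
TERM: introduce A -> h and substitute in every rule of length ≥2.
BIN: S -> AXS becomes S -> AB, B -> XS; S -> XAA becomes S -> XC, C -> AA; S -> XSA becomes S -> XD, D -> SA; X -> AXS becomes X -> AE, E -> XS; X -> XAA becomes X -> XF, F -> AA.

S -> i | AA | AB | XC | XD; A -> h; B -> XS; C -> AA; D -> SA; E -> XS; F -> AA; X -> i | AE | XF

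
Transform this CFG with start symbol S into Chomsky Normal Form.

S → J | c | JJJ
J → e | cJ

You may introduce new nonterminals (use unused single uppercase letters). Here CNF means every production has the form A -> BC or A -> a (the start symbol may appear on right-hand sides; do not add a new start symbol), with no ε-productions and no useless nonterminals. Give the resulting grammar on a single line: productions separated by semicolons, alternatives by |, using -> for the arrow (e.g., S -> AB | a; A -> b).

S -> c | e | AJ | JB; A -> c; B -> JJ; J -> e | AJ

No ε-productions.
After unit-elimination: S -> c | e | cJ | JJJ; J -> e | cJ.
TERM: introduce A -> c and substitute in every rule of length ≥2.
BIN: S -> JJJ becomes S -> JB, B -> JJ.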